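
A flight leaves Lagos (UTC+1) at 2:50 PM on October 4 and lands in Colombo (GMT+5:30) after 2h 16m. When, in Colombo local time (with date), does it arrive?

9:36 PM on October 4

Colombo is 4:30 ahead of Lagos.
After 2 hours and 16 minutes it is 5:06 PM in Lagos.
Shift by the zone difference: 5:06 PM + 4:30 = 9:36 PM on Oct 4 in Colombo.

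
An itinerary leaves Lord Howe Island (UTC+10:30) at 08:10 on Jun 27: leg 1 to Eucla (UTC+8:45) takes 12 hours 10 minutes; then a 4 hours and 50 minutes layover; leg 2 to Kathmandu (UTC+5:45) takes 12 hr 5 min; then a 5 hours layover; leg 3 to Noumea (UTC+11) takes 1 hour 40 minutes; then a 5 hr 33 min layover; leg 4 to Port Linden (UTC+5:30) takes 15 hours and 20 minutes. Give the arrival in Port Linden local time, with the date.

11:48 on Jun 29

Convert departure to UTC: 08:10 − 10:30 = 21:40 UTC on Jun 26.
Add 12 hours and 10 minutes leg 1 → 09:50 UTC (Jun 27).
Add 4 hours 50 minutes layover in Eucla → 14:40 UTC.
Add 12 hours 5 minutes leg 2 → 02:45 UTC (Jun 28).
Add 5 hours layover in Kathmandu → 07:45 UTC.
Add 1 hour and 40 minutes leg 3 → 09:25 UTC.
Add 5 hours 33 minutes layover in Noumea → 14:58 UTC.
Add 15 hours and 20 minutes leg 4 → 06:18 UTC (Jun 29).
Port Linden is UTC+5:30, so local arrival = 06:18 + 5:30 = 11:48 on Jun 29.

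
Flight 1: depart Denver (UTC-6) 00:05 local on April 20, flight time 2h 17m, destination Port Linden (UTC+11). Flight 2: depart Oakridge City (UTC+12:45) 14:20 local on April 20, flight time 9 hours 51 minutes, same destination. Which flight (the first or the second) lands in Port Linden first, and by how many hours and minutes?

Flight 1 in UTC: 00:05 + 6:00 = 06:05 on Apr 20.
+2 hours and 17 minutes → arrive 08:22 UTC on Apr 20.
Flight 2 in UTC: 14:20 − 12:45 = 01:35 on Apr 20.
+9 hours and 51 minutes → arrive 11:26 UTC on Apr 20.
Flight 1 lands earlier by 3 hours 4 minutes.

the first, by 3 hours 4 minutes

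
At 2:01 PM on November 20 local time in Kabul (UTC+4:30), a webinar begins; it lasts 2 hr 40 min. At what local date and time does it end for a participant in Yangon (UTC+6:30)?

Yangon is 2:00 ahead of Kabul.
After 2 hours and 40 minutes it is 4:41 PM in Kabul.
Shift by the zone difference: 4:41 PM + 2:00 = 6:41 PM on Nov 20 in Yangon.

6:41 PM on November 20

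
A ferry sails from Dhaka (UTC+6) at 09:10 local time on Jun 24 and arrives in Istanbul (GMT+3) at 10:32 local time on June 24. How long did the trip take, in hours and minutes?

Departure in UTC: 09:10 − 6:00 = 03:10 on Jun 24.
Arrival in UTC: 10:32 − 3:00 = 07:32 on Jun 24.
Elapsed = 07:32 − 03:10 = 4 hours 22 minutes.

4 hours 22 minutes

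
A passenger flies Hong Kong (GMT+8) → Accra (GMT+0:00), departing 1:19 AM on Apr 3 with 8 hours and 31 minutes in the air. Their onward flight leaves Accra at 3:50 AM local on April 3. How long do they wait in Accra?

Convert departure to UTC: 1:19 AM − 8:00 = 5:19 PM UTC on Apr 2.
Add 8 hours 31 minutes flight time → 1:50 AM UTC (Apr 3).
Accra is UTC+0, so local arrival is the same: 1:50 AM on Apr 3.
Layover = 3:50 AM − 1:50 AM = 2 hours.

2 hours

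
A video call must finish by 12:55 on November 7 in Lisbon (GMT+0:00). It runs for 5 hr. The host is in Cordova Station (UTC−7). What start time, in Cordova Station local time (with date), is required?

Target end time is already UTC: 12:55 on Nov 7.
Subtract 5 hours → start 07:55 UTC on Nov 7.
Cordova Station is UTC−7:00: 07:55 − 7:00 = 00:55 on Nov 7.

00:55 on November 7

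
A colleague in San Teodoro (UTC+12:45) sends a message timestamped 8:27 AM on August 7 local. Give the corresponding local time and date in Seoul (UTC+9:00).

4:42 AM on Aug 7

Seoul is 3:45 behind San Teodoro.
Shift by the zone difference: 8:27 AM − 3:45 = 4:42 AM on Aug 7 in Seoul.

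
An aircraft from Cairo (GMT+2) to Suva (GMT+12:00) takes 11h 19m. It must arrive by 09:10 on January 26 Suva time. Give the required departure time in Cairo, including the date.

11:51 on Jan 25

Target arrival in UTC: 09:10 − 12:00 = 21:10 on Jan 25.
Subtract 11 hours 19 minutes → departure 09:51 UTC on Jan 25.
Cairo is UTC+2:00: 09:51 + 2:00 = 11:51 on Jan 25.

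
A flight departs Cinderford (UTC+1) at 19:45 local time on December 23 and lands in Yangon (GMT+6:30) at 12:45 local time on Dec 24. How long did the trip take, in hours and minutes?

Yangon is 5:30 ahead of Cinderford.
Clock-face elapsed time (ignoring zones) is 17 hours.
Actual elapsed = 17 hours − 5:30 = 11 hours 30 minutes.

11 hours 30 minutes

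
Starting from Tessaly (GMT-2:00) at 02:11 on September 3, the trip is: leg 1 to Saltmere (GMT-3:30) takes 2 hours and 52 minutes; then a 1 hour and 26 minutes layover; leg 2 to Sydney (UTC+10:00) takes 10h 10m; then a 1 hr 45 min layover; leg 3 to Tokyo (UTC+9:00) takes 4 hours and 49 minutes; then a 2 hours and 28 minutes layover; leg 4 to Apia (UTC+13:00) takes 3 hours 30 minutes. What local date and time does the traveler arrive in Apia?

20:11 on September 4

Convert departure to UTC: 02:11 + 2:00 = 04:11 UTC on Sep 3.
Add 2 hours 52 minutes leg 1 → 07:03 UTC.
Add 1 hour 26 minutes layover in Saltmere → 08:29 UTC.
Add 10 hours and 10 minutes leg 2 → 18:39 UTC.
Add 1 hour and 45 minutes layover in Sydney → 20:24 UTC.
Add 4 hours 49 minutes leg 3 → 01:13 UTC (Sep 4).
Add 2 hours 28 minutes layover in Tokyo → 03:41 UTC.
Add 3 hours and 30 minutes leg 4 → 07:11 UTC.
Apia is UTC+13:00, so local arrival = 07:11 + 13:00 = 20:11 on Sep 4.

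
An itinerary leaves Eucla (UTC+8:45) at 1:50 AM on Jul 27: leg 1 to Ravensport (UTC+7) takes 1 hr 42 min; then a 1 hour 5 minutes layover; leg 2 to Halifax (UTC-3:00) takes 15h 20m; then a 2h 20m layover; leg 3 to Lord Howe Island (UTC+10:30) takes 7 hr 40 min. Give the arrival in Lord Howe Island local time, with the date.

Convert departure to UTC: 1:50 AM − 8:45 = 5:05 PM UTC on Jul 26.
Add 1 hour and 42 minutes leg 1 → 6:47 PM UTC.
Add 1 hour 5 minutes layover in Ravensport → 7:52 PM UTC.
Add 15 hours and 20 minutes leg 2 → 11:12 AM UTC (Jul 27).
Add 2 hours 20 minutes layover in Halifax → 1:32 PM UTC.
Add 7 hours and 40 minutes leg 3 → 9:12 PM UTC.
Lord Howe Island is UTC+10:30, so local arrival = 9:12 PM + 10:30 = 7:42 AM on Jul 28.

7:42 AM on July 28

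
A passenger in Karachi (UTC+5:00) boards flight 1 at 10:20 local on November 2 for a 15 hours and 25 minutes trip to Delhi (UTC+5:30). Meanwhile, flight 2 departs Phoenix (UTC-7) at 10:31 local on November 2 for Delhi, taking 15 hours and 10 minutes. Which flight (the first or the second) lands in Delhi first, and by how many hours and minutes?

the first, by 11 hours 56 minutes

Flight 1 in UTC: 10:20 − 5:00 = 05:20 on Nov 2.
+15 hours 25 minutes → arrive 20:45 UTC on Nov 2.
Flight 2 in UTC: 10:31 + 7:00 = 17:31 on Nov 2.
+15 hours 10 minutes → arrive 08:41 UTC on Nov 3.
Flight 1 lands earlier by 11 hours 56 minutes.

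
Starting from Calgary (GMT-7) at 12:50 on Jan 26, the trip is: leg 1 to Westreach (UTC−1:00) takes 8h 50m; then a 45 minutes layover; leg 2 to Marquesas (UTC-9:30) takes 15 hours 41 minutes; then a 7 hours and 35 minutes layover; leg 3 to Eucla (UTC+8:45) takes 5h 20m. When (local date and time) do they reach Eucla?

Convert departure to UTC: 12:50 + 7:00 = 19:50 UTC on Jan 26.
Add 8 hours and 50 minutes leg 1 → 04:40 UTC (Jan 27).
Add 45 minutes layover in Westreach → 05:25 UTC.
Add 15 hours 41 minutes leg 2 → 21:06 UTC.
Add 7 hours 35 minutes layover in Marquesas → 04:41 UTC (Jan 28).
Add 5 hours 20 minutes leg 3 → 10:01 UTC.
Eucla is UTC+8:45, so local arrival = 10:01 + 8:45 = 18:46 on Jan 28.

18:46 on Jan 28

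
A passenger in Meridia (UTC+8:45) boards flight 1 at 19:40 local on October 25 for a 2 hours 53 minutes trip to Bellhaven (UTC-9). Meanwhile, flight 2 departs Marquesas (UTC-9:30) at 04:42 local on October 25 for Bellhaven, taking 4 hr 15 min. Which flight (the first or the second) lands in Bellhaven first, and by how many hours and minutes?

the first, by 4 hours 39 minutes

Flight 1 in UTC: 19:40 − 8:45 = 10:55 on Oct 25.
+2 hours 53 minutes → arrive 13:48 UTC on Oct 25.
Flight 2 in UTC: 04:42 + 9:30 = 14:12 on Oct 25.
+4 hours and 15 minutes → arrive 18:27 UTC on Oct 25.
Flight 1 lands earlier by 4 hours 39 minutes.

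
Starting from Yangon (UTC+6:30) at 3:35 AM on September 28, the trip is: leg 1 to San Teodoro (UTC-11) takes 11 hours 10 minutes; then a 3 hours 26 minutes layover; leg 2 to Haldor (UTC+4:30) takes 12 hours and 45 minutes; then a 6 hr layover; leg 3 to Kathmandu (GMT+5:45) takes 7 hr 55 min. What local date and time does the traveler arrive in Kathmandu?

8:06 PM on September 29

Convert departure to UTC: 3:35 AM − 6:30 = 9:05 PM UTC on Sep 27.
Add 11 hours and 10 minutes leg 1 → 8:15 AM UTC (Sep 28).
Add 3 hours 26 minutes layover in San Teodoro → 11:41 AM UTC.
Add 12 hours 45 minutes leg 2 → 12:26 AM UTC (Sep 29).
Add 6 hours layover in Haldor → 6:26 AM UTC.
Add 7 hours and 55 minutes leg 3 → 2:21 PM UTC.
Kathmandu is UTC+5:45, so local arrival = 2:21 PM + 5:45 = 8:06 PM on Sep 29.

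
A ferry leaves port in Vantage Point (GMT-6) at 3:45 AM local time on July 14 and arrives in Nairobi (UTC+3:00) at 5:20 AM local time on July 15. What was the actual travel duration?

16 hours 35 minutes

Departure in UTC: 3:45 AM + 6:00 = 9:45 AM on Jul 14.
Arrival in UTC: 5:20 AM − 3:00 = 2:20 AM on Jul 15.
Elapsed = 2:20 AM − 9:45 AM (+1 day) = 16 hours 35 minutes.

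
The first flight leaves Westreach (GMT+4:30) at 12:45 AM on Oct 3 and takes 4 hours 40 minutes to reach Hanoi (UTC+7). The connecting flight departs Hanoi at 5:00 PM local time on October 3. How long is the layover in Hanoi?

9 hours 5 minutes

Convert departure to UTC: 12:45 AM − 4:30 = 8:15 PM UTC on Oct 2.
Add 4 hours and 40 minutes flight time → 12:55 AM UTC (Oct 3).
Hanoi is UTC+7:00, so local arrival = 12:55 AM + 7:00 = 7:55 AM on Oct 3.
Layover = 5:00 PM − 7:55 AM = 9 hours 5 minutes.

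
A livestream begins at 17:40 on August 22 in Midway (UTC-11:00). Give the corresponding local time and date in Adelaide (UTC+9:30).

In UTC: 17:40 + 11:00 = 04:40 on Aug 23.
Adelaide is UTC+9:30: 04:40 + 9:30 = 14:10 on Aug 23.

14:10 on Aug 23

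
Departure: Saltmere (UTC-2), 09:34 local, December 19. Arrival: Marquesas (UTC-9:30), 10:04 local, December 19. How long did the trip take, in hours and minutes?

Departure in UTC: 09:34 + 2:00 = 11:34 on Dec 19.
Arrival in UTC: 10:04 + 9:30 = 19:34 on Dec 19.
Elapsed = 19:34 − 11:34 = 8 hours.

8 hours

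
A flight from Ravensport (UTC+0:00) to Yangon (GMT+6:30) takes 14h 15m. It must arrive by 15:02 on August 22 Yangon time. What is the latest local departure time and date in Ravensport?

18:17 on Aug 21

Target arrival in UTC: 15:02 − 6:30 = 08:32 on Aug 22.
Subtract 14 hours and 15 minutes → departure 18:17 UTC on Aug 21.
Ravensport is UTC+0, so departure is 18:17 on Aug 21.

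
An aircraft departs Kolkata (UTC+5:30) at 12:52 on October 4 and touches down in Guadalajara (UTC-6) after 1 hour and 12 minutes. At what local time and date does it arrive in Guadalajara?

Convert departure to UTC: 12:52 − 5:30 = 07:22 UTC on Oct 4.
Add 1 hour 12 minutes travel time → 08:34 UTC.
Guadalajara is UTC−6:00, so local arrival = 08:34 − 6:00 = 02:34 on Oct 4.

02:34 on October 4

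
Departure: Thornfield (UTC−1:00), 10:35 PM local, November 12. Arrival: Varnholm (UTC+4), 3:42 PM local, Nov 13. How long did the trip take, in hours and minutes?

12 hours 7 minutes

Departure in UTC: 10:35 PM + 1:00 = 11:35 PM on Nov 12.
Arrival in UTC: 3:42 PM − 4:00 = 11:42 AM on Nov 13.
Elapsed = 11:42 AM − 11:35 PM (+1 day) = 12 hours 7 minutes.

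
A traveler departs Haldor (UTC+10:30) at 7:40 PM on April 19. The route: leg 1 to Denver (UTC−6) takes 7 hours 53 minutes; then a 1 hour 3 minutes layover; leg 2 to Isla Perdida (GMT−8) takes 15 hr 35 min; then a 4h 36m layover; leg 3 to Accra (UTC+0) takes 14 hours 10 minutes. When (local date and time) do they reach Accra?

Convert departure to UTC: 7:40 PM − 10:30 = 9:10 AM UTC on Apr 19.
Add 7 hours 53 minutes leg 1 → 5:03 PM UTC.
Add 1 hour 3 minutes layover in Denver → 6:06 PM UTC.
Add 15 hours 35 minutes leg 2 → 9:41 AM UTC (Apr 20).
Add 4 hours 36 minutes layover in Isla Perdida → 2:17 PM UTC.
Add 14 hours and 10 minutes leg 3 → 4:27 AM UTC (Apr 21).
Accra is UTC+0, so local arrival is the same: 4:27 AM on Apr 21.

4:27 AM on April 21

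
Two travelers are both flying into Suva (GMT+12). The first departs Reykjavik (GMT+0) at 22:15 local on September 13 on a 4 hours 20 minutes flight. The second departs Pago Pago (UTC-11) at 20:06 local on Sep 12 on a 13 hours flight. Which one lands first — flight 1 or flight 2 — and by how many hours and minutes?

Flight 1 departs at 22:15 UTC (Sep 13).
+4 hours 20 minutes → arrive 02:35 UTC on Sep 14.
Flight 2 in UTC: 20:06 + 11:00 = 07:06 on Sep 13.
+13 hours → arrive 20:06 UTC on Sep 13.
Flight 2 lands earlier by 6 hours 29 minutes.

the second, by 6 hours 29 minutes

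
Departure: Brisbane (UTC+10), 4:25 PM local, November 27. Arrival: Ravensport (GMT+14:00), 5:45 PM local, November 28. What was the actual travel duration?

21 hours 20 minutes

Departure in UTC: 4:25 PM − 10:00 = 6:25 AM on Nov 27.
Arrival in UTC: 5:45 PM − 14:00 = 3:45 AM on Nov 28.
Elapsed = 3:45 AM − 6:25 AM (+1 day) = 21 hours 20 minutes.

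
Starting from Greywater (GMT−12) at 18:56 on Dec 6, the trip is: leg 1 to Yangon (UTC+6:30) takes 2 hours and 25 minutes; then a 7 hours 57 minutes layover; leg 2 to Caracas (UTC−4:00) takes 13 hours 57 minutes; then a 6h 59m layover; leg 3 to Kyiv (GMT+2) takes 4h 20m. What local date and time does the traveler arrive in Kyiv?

20:34 on December 8

Convert departure to UTC: 18:56 + 12:00 = 06:56 UTC on Dec 7.
Add 2 hours 25 minutes leg 1 → 09:21 UTC.
Add 7 hours 57 minutes layover in Yangon → 17:18 UTC.
Add 13 hours 57 minutes leg 2 → 07:15 UTC (Dec 8).
Add 6 hours and 59 minutes layover in Caracas → 14:14 UTC.
Add 4 hours and 20 minutes leg 3 → 18:34 UTC.
Kyiv is UTC+2:00, so local arrival = 18:34 + 2:00 = 20:34 on Dec 8.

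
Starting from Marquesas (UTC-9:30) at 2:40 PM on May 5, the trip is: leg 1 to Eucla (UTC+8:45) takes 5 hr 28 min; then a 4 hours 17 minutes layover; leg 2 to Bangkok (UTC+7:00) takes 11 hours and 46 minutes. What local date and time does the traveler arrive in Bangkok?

Convert departure to UTC: 2:40 PM + 9:30 = 12:10 AM UTC on May 6.
Add 5 hours 28 minutes leg 1 → 5:38 AM UTC.
Add 4 hours and 17 minutes layover in Eucla → 9:55 AM UTC.
Add 11 hours 46 minutes leg 2 → 9:41 PM UTC.
Bangkok is UTC+7:00, so local arrival = 9:41 PM + 7:00 = 4:41 AM on May 7.

4:41 AM on May 7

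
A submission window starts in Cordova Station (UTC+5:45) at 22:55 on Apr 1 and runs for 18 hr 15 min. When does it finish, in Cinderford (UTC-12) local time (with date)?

Convert start to UTC: 22:55 − 5:45 = 17:10 UTC on Apr 1.
Add 18 hours and 15 minutes duration → 11:25 UTC (Apr 2).
Cinderford is UTC−12:00, so local end time = 11:25 − 12:00 = 23:25 on Apr 1.

23:25 on April 1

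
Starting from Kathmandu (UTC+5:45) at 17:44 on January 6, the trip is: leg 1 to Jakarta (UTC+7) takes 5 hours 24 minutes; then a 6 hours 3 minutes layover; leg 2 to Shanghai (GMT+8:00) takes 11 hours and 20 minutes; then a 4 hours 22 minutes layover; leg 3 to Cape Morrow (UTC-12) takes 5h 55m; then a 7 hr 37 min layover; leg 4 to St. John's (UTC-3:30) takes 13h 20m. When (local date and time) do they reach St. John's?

Convert departure to UTC: 17:44 − 5:45 = 11:59 UTC on Jan 6.
Add 5 hours 24 minutes leg 1 → 17:23 UTC.
Add 6 hours and 3 minutes layover in Jakarta → 23:26 UTC.
Add 11 hours 20 minutes leg 2 → 10:46 UTC (Jan 7).
Add 4 hours and 22 minutes layover in Shanghai → 15:08 UTC.
Add 5 hours and 55 minutes leg 3 → 21:03 UTC.
Add 7 hours 37 minutes layover in Cape Morrow → 04:40 UTC (Jan 8).
Add 13 hours 20 minutes leg 4 → 18:00 UTC.
St. John's is UTC−3:30, so local arrival = 18:00 − 3:30 = 14:30 on Jan 8.

14:30 on Jan 8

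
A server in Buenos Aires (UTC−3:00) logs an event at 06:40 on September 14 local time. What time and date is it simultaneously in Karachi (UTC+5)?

In UTC: 06:40 + 3:00 = 09:40 on Sep 14.
Karachi is UTC+5:00: 09:40 + 5:00 = 14:40 on Sep 14.

14:40 on September 14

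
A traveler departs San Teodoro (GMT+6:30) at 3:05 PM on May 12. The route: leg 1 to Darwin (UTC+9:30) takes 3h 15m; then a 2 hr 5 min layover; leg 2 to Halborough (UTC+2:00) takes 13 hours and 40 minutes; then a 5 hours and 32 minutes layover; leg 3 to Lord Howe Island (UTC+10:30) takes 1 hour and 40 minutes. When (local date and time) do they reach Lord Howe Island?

9:17 PM on May 13

Convert departure to UTC: 3:05 PM − 6:30 = 8:35 AM UTC on May 12.
Add 3 hours and 15 minutes leg 1 → 11:50 AM UTC.
Add 2 hours and 5 minutes layover in Darwin → 1:55 PM UTC.
Add 13 hours and 40 minutes leg 2 → 3:35 AM UTC (May 13).
Add 5 hours 32 minutes layover in Halborough → 9:07 AM UTC.
Add 1 hour 40 minutes leg 3 → 10:47 AM UTC.
Lord Howe Island is UTC+10:30, so local arrival = 10:47 AM + 10:30 = 9:17 PM on May 13.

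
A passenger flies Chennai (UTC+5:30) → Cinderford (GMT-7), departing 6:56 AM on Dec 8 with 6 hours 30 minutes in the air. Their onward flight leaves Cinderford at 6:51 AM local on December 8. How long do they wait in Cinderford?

Convert departure to UTC: 6:56 AM − 5:30 = 1:26 AM UTC on Dec 8.
Add 6 hours 30 minutes flight time → 7:56 AM UTC.
Cinderford is UTC−7:00, so local arrival = 7:56 AM − 7:00 = 12:56 AM on Dec 8.
Layover = 6:51 AM − 12:56 AM = 5 hours 55 minutes.

5 hours 55 minutes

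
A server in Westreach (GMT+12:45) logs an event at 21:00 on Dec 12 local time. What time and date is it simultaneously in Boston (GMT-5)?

In UTC: 21:00 − 12:45 = 08:15 on Dec 12.
Boston is UTC−5:00: 08:15 − 5:00 = 03:15 on Dec 12.

03:15 on December 12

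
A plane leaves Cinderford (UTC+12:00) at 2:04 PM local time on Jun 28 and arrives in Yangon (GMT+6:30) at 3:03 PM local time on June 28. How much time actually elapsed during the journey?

Departure in UTC: 2:04 PM − 12:00 = 2:04 AM on Jun 28.
Arrival in UTC: 3:03 PM − 6:30 = 8:33 AM on Jun 28.
Elapsed = 8:33 AM − 2:04 AM = 6 hours 29 minutes.

6 hours 29 minutes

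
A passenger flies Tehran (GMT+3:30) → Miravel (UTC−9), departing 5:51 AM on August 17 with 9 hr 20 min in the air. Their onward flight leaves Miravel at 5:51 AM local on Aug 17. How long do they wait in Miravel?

Convert departure to UTC: 5:51 AM − 3:30 = 2:21 AM UTC on Aug 17.
Add 9 hours and 20 minutes flight time → 11:41 AM UTC.
Miravel is UTC−9:00, so local arrival = 11:41 AM − 9:00 = 2:41 AM on Aug 17.
Layover = 5:51 AM − 2:41 AM = 3 hours 10 minutes.

3 hours 10 minutes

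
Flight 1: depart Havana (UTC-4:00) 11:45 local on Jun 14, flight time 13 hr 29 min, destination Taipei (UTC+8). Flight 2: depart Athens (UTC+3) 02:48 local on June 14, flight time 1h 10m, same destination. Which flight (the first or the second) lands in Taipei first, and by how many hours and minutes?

Flight 1 in UTC: 11:45 + 4:00 = 15:45 on Jun 14.
+13 hours 29 minutes → arrive 05:14 UTC on Jun 15.
Flight 2 in UTC: 02:48 − 3:00 = 23:48 on Jun 13.
+1 hour and 10 minutes → arrive 00:58 UTC on Jun 14.
Flight 2 lands earlier by 28 hours 16 minutes.

the second, by 28 hours 16 minutes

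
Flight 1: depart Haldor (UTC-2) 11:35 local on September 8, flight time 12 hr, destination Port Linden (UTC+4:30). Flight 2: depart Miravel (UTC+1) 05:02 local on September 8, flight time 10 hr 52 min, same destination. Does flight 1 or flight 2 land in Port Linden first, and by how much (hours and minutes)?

the second, by 10 hours 41 minutes

Flight 1 in UTC: 11:35 + 2:00 = 13:35 on Sep 8.
+12 hours → arrive 01:35 UTC on Sep 9.
Flight 2 in UTC: 05:02 − 1:00 = 04:02 on Sep 8.
+10 hours 52 minutes → arrive 14:54 UTC on Sep 8.
Flight 2 lands earlier by 10 hours 41 minutes.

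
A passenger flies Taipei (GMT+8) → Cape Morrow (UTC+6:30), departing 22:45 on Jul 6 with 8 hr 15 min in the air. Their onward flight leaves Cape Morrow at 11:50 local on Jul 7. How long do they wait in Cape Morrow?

Convert departure to UTC: 22:45 − 8:00 = 14:45 UTC on Jul 6.
Add 8 hours and 15 minutes flight time → 23:00 UTC.
Cape Morrow is UTC+6:30, so local arrival = 23:00 + 6:30 = 05:30 on Jul 7.
Layover = 11:50 − 05:30 = 6 hours 20 minutes.

6 hours 20 minutes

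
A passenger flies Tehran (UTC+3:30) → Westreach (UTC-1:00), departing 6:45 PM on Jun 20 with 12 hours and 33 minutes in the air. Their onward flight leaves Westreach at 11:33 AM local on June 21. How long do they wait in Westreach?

8 hours 45 minutes

Convert departure to UTC: 6:45 PM − 3:30 = 3:15 PM UTC on Jun 20.
Add 12 hours 33 minutes flight time → 3:48 AM UTC (Jun 21).
Westreach is UTC−1:00, so local arrival = 3:48 AM − 1:00 = 2:48 AM on Jun 21.
Layover = 11:33 AM − 2:48 AM = 8 hours 45 minutes.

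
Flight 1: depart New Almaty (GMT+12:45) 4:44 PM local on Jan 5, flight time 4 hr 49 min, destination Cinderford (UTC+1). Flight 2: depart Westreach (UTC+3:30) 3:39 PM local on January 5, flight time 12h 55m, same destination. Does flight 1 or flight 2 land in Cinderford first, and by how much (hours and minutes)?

Flight 1 in UTC: 4:44 PM − 12:45 = 3:59 AM on Jan 5.
+4 hours 49 minutes → arrive 8:48 AM UTC on Jan 5.
Flight 2 in UTC: 3:39 PM − 3:30 = 12:09 PM on Jan 5.
+12 hours 55 minutes → arrive 1:04 AM UTC on Jan 6.
Flight 1 lands earlier by 16 hours 16 minutes.

the first, by 16 hours 16 minutes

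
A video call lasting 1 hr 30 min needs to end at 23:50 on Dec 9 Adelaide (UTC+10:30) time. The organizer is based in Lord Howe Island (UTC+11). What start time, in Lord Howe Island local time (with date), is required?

22:50 on December 9

Target end time in UTC: 23:50 − 10:30 = 13:20 on Dec 9.
Subtract 1 hour 30 minutes → start 11:50 UTC on Dec 9.
Lord Howe Island is UTC+11:00: 11:50 + 11:00 = 22:50 on Dec 9.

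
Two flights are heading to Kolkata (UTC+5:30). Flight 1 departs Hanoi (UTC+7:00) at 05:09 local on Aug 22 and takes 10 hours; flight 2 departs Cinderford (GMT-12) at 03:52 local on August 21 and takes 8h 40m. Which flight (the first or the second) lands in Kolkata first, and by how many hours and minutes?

Flight 1 in UTC: 05:09 − 7:00 = 22:09 on Aug 21.
+10 hours → arrive 08:09 UTC on Aug 22.
Flight 2 in UTC: 03:52 + 12:00 = 15:52 on Aug 21.
+8 hours and 40 minutes → arrive 00:32 UTC on Aug 22.
Flight 2 lands earlier by 7 hours 37 minutes.

the second, by 7 hours 37 minutes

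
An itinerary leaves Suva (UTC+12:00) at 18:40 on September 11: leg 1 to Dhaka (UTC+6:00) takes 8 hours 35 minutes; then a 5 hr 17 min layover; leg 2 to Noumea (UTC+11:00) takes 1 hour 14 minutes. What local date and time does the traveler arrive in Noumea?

08:46 on Sep 12

Convert departure to UTC: 18:40 − 12:00 = 06:40 UTC on Sep 11.
Add 8 hours 35 minutes leg 1 → 15:15 UTC.
Add 5 hours 17 minutes layover in Dhaka → 20:32 UTC.
Add 1 hour 14 minutes leg 2 → 21:46 UTC.
Noumea is UTC+11:00, so local arrival = 21:46 + 11:00 = 08:46 on Sep 12.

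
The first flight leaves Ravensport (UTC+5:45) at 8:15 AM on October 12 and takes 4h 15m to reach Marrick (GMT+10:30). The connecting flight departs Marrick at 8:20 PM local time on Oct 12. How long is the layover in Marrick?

Convert departure to UTC: 8:15 AM − 5:45 = 2:30 AM UTC on Oct 12.
Add 4 hours and 15 minutes flight time → 6:45 AM UTC.
Marrick is UTC+10:30, so local arrival = 6:45 AM + 10:30 = 5:15 PM on Oct 12.
Layover = 8:20 PM − 5:15 PM = 3 hours 5 minutes.

3 hours 5 minutes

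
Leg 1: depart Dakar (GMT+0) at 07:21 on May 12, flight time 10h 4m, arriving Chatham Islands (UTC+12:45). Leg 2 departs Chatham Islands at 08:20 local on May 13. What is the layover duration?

2 hours 10 minutes

Dakar is at UTC+0, so departure is already 07:21 UTC on May 12.
Add 10 hours 4 minutes flight time → 17:25 UTC.
Chatham Islands is UTC+12:45, so local arrival = 17:25 + 12:45 = 06:10 on May 13.
Layover = 08:20 − 06:10 = 2 hours 10 minutes.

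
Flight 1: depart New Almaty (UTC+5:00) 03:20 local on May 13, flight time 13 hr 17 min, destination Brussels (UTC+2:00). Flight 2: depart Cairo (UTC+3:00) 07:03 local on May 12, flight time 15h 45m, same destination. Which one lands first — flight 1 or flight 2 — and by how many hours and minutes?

the second, by 15 hours 49 minutes

Flight 1 in UTC: 03:20 − 5:00 = 22:20 on May 12.
+13 hours and 17 minutes → arrive 11:37 UTC on May 13.
Flight 2 in UTC: 07:03 − 3:00 = 04:03 on May 12.
+15 hours 45 minutes → arrive 19:48 UTC on May 12.
Flight 2 lands earlier by 15 hours 49 minutes.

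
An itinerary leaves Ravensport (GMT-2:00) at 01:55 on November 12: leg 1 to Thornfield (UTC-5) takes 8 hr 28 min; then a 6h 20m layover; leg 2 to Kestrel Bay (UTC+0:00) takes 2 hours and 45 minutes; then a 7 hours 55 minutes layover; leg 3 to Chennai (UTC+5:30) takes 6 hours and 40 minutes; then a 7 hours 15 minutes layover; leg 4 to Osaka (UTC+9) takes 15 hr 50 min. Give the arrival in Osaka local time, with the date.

20:08 on November 14

Convert departure to UTC: 01:55 + 2:00 = 03:55 UTC on Nov 12.
Add 8 hours and 28 minutes leg 1 → 12:23 UTC.
Add 6 hours and 20 minutes layover in Thornfield → 18:43 UTC.
Add 2 hours and 45 minutes leg 2 → 21:28 UTC.
Add 7 hours and 55 minutes layover in Kestrel Bay → 05:23 UTC (Nov 13).
Add 6 hours and 40 minutes leg 3 → 12:03 UTC.
Add 7 hours and 15 minutes layover in Chennai → 19:18 UTC.
Add 15 hours and 50 minutes leg 4 → 11:08 UTC (Nov 14).
Osaka is UTC+9:00, so local arrival = 11:08 + 9:00 = 20:08 on Nov 14.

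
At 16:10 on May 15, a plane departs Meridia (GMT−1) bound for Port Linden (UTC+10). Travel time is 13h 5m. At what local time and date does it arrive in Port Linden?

16:15 on May 16

Convert departure to UTC: 16:10 + 1:00 = 17:10 UTC on May 15.
Add 13 hours and 5 minutes travel time → 06:15 UTC (May 16).
Port Linden is UTC+10:00, so local arrival = 06:15 + 10:00 = 16:15 on May 16.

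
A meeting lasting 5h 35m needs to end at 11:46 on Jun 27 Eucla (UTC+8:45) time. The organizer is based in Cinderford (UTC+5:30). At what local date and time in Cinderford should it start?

Target end time in UTC: 11:46 − 8:45 = 03:01 on Jun 27.
Subtract 5 hours and 35 minutes → start 21:26 UTC on Jun 26.
Cinderford is UTC+5:30: 21:26 + 5:30 = 02:56 on Jun 27.

02:56 on June 27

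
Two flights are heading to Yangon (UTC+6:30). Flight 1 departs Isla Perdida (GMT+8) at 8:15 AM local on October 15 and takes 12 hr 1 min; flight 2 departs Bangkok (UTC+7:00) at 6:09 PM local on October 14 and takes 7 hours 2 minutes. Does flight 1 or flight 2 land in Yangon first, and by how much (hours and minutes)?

Flight 1 in UTC: 8:15 AM − 8:00 = 12:15 AM on Oct 15.
+12 hours and 1 minute → arrive 12:16 PM UTC on Oct 15.
Flight 2 in UTC: 6:09 PM − 7:00 = 11:09 AM on Oct 14.
+7 hours and 2 minutes → arrive 6:11 PM UTC on Oct 14.
Flight 2 lands earlier by 18 hours 5 minutes.

the second, by 18 hours 5 minutes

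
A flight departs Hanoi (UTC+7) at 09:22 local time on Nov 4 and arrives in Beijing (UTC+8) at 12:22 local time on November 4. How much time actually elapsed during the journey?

Departure in UTC: 09:22 − 7:00 = 02:22 on Nov 4.
Arrival in UTC: 12:22 − 8:00 = 04:22 on Nov 4.
Elapsed = 04:22 − 02:22 = 2 hours.

2 hours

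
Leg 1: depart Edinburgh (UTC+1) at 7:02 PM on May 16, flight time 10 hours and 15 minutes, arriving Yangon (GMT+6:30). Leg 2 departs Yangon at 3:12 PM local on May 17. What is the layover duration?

Convert departure to UTC: 7:02 PM − 1:00 = 6:02 PM UTC on May 16.
Add 10 hours 15 minutes flight time → 4:17 AM UTC (May 17).
Yangon is UTC+6:30, so local arrival = 4:17 AM + 6:30 = 10:47 AM on May 17.
Layover = 3:12 PM − 10:47 AM = 4 hours 25 minutes.

4 hours 25 minutes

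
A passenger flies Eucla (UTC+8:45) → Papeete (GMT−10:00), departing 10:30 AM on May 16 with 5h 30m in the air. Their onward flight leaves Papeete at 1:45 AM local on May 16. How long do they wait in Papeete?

Convert departure to UTC: 10:30 AM − 8:45 = 1:45 AM UTC on May 16.
Add 5 hours and 30 minutes flight time → 7:15 AM UTC.
Papeete is UTC−10:00, so local arrival = 7:15 AM − 10:00 = 9:15 PM on May 15.
Layover = 1:45 AM − 9:15 PM (+1 day) = 4 hours 30 minutes.

4 hours 30 minutes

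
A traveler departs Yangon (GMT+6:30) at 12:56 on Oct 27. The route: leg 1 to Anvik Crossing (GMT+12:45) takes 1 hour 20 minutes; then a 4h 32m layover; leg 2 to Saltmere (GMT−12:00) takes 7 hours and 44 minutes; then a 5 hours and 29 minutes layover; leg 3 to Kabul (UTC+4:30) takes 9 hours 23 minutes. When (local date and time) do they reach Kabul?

15:24 on October 28

Convert departure to UTC: 12:56 − 6:30 = 06:26 UTC on Oct 27.
Add 1 hour 20 minutes leg 1 → 07:46 UTC.
Add 4 hours and 32 minutes layover in Anvik Crossing → 12:18 UTC.
Add 7 hours 44 minutes leg 2 → 20:02 UTC.
Add 5 hours and 29 minutes layover in Saltmere → 01:31 UTC (Oct 28).
Add 9 hours 23 minutes leg 3 → 10:54 UTC.
Kabul is UTC+4:30, so local arrival = 10:54 + 4:30 = 15:24 on Oct 28.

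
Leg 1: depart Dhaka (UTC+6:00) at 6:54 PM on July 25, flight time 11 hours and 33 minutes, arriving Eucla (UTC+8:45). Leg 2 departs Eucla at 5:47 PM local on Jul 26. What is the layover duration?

Convert departure to UTC: 6:54 PM − 6:00 = 12:54 PM UTC on Jul 25.
Add 11 hours and 33 minutes flight time → 12:27 AM UTC (Jul 26).
Eucla is UTC+8:45, so local arrival = 12:27 AM + 8:45 = 9:12 AM on Jul 26.
Layover = 5:47 PM − 9:12 AM = 8 hours 35 minutes.

8 hours 35 minutes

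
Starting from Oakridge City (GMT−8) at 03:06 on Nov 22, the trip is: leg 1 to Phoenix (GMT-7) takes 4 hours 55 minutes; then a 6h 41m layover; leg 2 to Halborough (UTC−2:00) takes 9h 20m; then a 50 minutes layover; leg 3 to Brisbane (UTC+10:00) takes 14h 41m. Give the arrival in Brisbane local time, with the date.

Convert departure to UTC: 03:06 + 8:00 = 11:06 UTC on Nov 22.
Add 4 hours and 55 minutes leg 1 → 16:01 UTC.
Add 6 hours and 41 minutes layover in Phoenix → 22:42 UTC.
Add 9 hours 20 minutes leg 2 → 08:02 UTC (Nov 23).
Add 50 minutes layover in Halborough → 08:52 UTC.
Add 14 hours and 41 minutes leg 3 → 23:33 UTC.
Brisbane is UTC+10:00, so local arrival = 23:33 + 10:00 = 09:33 on Nov 24.

09:33 on Nov 24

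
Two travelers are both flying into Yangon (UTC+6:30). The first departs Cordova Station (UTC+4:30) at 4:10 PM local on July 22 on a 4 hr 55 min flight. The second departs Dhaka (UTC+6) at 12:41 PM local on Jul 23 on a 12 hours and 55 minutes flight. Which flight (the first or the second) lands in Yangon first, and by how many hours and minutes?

Flight 1 in UTC: 4:10 PM − 4:30 = 11:40 AM on Jul 22.
+4 hours 55 minutes → arrive 4:35 PM UTC on Jul 22.
Flight 2 in UTC: 12:41 PM − 6:00 = 6:41 AM on Jul 23.
+12 hours 55 minutes → arrive 7:36 PM UTC on Jul 23.
Flight 1 lands earlier by 27 hours 1 minute.

the first, by 27 hours 1 minute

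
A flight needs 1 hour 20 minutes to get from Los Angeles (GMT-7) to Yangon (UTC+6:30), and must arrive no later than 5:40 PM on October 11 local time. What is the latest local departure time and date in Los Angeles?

2:50 AM on Oct 11

Target arrival in UTC: 5:40 PM − 6:30 = 11:10 AM on Oct 11.
Subtract 1 hour and 20 minutes → departure 9:50 AM UTC on Oct 11.
Los Angeles is UTC−7:00: 9:50 AM − 7:00 = 2:50 AM on Oct 11.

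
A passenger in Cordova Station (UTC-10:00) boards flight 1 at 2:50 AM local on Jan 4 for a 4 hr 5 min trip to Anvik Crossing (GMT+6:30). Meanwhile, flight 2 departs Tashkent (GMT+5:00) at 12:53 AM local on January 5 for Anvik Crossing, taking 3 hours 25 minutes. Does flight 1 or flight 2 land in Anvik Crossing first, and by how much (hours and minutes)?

Flight 1 in UTC: 2:50 AM + 10:00 = 12:50 PM on Jan 4.
+4 hours 5 minutes → arrive 4:55 PM UTC on Jan 4.
Flight 2 in UTC: 12:53 AM − 5:00 = 7:53 PM on Jan 4.
+3 hours 25 minutes → arrive 11:18 PM UTC on Jan 4.
Flight 1 lands earlier by 6 hours 23 minutes.

the first, by 6 hours 23 minutes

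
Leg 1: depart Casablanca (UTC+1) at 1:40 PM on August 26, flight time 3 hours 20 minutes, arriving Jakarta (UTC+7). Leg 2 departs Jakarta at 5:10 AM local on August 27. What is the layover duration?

Convert departure to UTC: 1:40 PM − 1:00 = 12:40 PM UTC on Aug 26.
Add 3 hours 20 minutes flight time → 4:00 PM UTC.
Jakarta is UTC+7:00, so local arrival = 4:00 PM + 7:00 = 11:00 PM on Aug 26.
Layover = 5:10 AM − 11:00 PM (+1 day) = 6 hours 10 minutes.

6 hours 10 minutes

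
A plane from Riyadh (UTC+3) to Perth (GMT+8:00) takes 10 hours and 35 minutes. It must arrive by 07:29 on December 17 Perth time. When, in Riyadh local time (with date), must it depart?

Target arrival in UTC: 07:29 − 8:00 = 23:29 on Dec 16.
Subtract 10 hours 35 minutes → departure 12:54 UTC on Dec 16.
Riyadh is UTC+3:00: 12:54 + 3:00 = 15:54 on Dec 16.

15:54 on December 16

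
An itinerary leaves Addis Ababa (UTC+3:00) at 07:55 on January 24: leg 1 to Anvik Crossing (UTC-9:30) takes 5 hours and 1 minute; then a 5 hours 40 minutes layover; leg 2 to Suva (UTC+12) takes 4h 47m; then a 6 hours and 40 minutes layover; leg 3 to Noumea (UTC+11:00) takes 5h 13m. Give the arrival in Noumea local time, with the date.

Convert departure to UTC: 07:55 − 3:00 = 04:55 UTC on Jan 24.
Add 5 hours 1 minute leg 1 → 09:56 UTC.
Add 5 hours 40 minutes layover in Anvik Crossing → 15:36 UTC.
Add 4 hours 47 minutes leg 2 → 20:23 UTC.
Add 6 hours and 40 minutes layover in Suva → 03:03 UTC (Jan 25).
Add 5 hours and 13 minutes leg 3 → 08:16 UTC.
Noumea is UTC+11:00, so local arrival = 08:16 + 11:00 = 19:16 on Jan 25.

19:16 on Jan 25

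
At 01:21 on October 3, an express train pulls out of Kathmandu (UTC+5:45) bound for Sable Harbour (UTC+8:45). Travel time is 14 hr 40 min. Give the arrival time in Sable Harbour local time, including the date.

19:01 on Oct 3

Convert departure to UTC: 01:21 − 5:45 = 19:36 UTC on Oct 2.
Add 14 hours 40 minutes travel time → 10:16 UTC (Oct 3).
Sable Harbour is UTC+8:45, so local arrival = 10:16 + 8:45 = 19:01 on Oct 3.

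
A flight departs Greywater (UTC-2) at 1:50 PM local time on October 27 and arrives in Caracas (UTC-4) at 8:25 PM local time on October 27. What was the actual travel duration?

8 hours 35 minutes

Departure in UTC: 1:50 PM + 2:00 = 3:50 PM on Oct 27.
Arrival in UTC: 8:25 PM + 4:00 = 12:25 AM on Oct 28.
Elapsed = 12:25 AM − 3:50 PM (+1 day) = 8 hours 35 minutes.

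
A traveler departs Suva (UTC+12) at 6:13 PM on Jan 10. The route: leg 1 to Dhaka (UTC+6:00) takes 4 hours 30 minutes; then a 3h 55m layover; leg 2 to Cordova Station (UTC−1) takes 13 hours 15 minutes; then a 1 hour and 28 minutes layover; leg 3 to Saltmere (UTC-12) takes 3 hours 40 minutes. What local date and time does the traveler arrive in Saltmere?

9:01 PM on Jan 10

Convert departure to UTC: 6:13 PM − 12:00 = 6:13 AM UTC on Jan 10.
Add 4 hours and 30 minutes leg 1 → 10:43 AM UTC.
Add 3 hours 55 minutes layover in Dhaka → 2:38 PM UTC.
Add 13 hours and 15 minutes leg 2 → 3:53 AM UTC (Jan 11).
Add 1 hour 28 minutes layover in Cordova Station → 5:21 AM UTC.
Add 3 hours and 40 minutes leg 3 → 9:01 AM UTC.
Saltmere is UTC−12:00, so local arrival = 9:01 AM − 12:00 = 9:01 PM on Jan 10.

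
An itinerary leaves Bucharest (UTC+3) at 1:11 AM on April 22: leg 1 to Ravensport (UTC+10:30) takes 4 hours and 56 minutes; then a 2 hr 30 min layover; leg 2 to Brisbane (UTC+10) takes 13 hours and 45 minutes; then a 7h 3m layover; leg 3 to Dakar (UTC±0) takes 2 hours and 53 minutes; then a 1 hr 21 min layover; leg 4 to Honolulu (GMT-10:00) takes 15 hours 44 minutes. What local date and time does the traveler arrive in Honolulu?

12:23 PM on Apr 23

Convert departure to UTC: 1:11 AM − 3:00 = 10:11 PM UTC on Apr 21.
Add 4 hours 56 minutes leg 1 → 3:07 AM UTC (Apr 22).
Add 2 hours and 30 minutes layover in Ravensport → 5:37 AM UTC.
Add 13 hours and 45 minutes leg 2 → 7:22 PM UTC.
Add 7 hours and 3 minutes layover in Brisbane → 2:25 AM UTC (Apr 23).
Add 2 hours and 53 minutes leg 3 → 5:18 AM UTC.
Add 1 hour and 21 minutes layover in Dakar → 6:39 AM UTC.
Add 15 hours and 44 minutes leg 4 → 10:23 PM UTC.
Honolulu is UTC−10:00, so local arrival = 10:23 PM − 10:00 = 12:23 PM on Apr 23.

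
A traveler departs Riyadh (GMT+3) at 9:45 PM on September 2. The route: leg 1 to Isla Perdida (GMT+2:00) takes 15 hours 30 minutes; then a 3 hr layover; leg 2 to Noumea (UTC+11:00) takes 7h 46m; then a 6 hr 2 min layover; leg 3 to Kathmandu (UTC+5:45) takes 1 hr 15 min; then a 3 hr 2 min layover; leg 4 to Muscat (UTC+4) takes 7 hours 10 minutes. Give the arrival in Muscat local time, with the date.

Convert departure to UTC: 9:45 PM − 3:00 = 6:45 PM UTC on Sep 2.
Add 15 hours and 30 minutes leg 1 → 10:15 AM UTC (Sep 3).
Add 3 hours layover in Isla Perdida → 1:15 PM UTC.
Add 7 hours and 46 minutes leg 2 → 9:01 PM UTC.
Add 6 hours 2 minutes layover in Noumea → 3:03 AM UTC (Sep 4).
Add 1 hour and 15 minutes leg 3 → 4:18 AM UTC.
Add 3 hours and 2 minutes layover in Kathmandu → 7:20 AM UTC.
Add 7 hours 10 minutes leg 4 → 2:30 PM UTC.
Muscat is UTC+4:00, so local arrival = 2:30 PM + 4:00 = 6:30 PM on Sep 4.

6:30 PM on September 4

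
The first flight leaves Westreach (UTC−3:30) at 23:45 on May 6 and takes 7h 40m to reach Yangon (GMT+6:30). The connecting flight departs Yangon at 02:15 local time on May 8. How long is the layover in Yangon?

Convert departure to UTC: 23:45 + 3:30 = 03:15 UTC on May 7.
Add 7 hours 40 minutes flight time → 10:55 UTC.
Yangon is UTC+6:30, so local arrival = 10:55 + 6:30 = 17:25 on May 7.
Layover = 02:15 − 17:25 (+1 day) = 8 hours 50 minutes.

8 hours 50 minutes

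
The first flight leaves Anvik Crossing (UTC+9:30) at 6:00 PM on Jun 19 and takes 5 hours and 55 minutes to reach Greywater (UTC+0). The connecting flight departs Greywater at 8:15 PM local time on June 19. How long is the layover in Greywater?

5 hours 50 minutes

Convert departure to UTC: 6:00 PM − 9:30 = 8:30 AM UTC on Jun 19.
Add 5 hours 55 minutes flight time → 2:25 PM UTC.
Greywater is UTC+0, so local arrival is the same: 2:25 PM on Jun 19.
Layover = 8:15 PM − 2:25 PM = 5 hours 50 minutes.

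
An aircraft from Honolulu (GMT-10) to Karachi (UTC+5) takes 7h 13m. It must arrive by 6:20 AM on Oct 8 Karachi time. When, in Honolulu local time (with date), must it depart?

Target arrival in UTC: 6:20 AM − 5:00 = 1:20 AM on Oct 8.
Subtract 7 hours and 13 minutes → departure 6:07 PM UTC on Oct 7.
Honolulu is UTC−10:00: 6:07 PM − 10:00 = 8:07 AM on Oct 7.

8:07 AM on October 7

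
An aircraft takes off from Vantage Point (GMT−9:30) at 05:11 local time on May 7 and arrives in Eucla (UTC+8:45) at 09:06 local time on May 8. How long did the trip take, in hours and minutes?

9 hours 40 minutes

Departure in UTC: 05:11 + 9:30 = 14:41 on May 7.
Arrival in UTC: 09:06 − 8:45 = 00:21 on May 8.
Elapsed = 00:21 − 14:41 (+1 day) = 9 hours 40 minutes.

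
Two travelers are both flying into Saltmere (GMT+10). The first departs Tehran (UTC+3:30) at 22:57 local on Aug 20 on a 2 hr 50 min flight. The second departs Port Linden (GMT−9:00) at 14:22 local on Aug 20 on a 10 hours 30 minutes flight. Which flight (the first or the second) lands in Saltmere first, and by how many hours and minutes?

the first, by 11 hours 35 minutes

Flight 1 in UTC: 22:57 − 3:30 = 19:27 on Aug 20.
+2 hours and 50 minutes → arrive 22:17 UTC on Aug 20.
Flight 2 in UTC: 14:22 + 9:00 = 23:22 on Aug 20.
+10 hours 30 minutes → arrive 09:52 UTC on Aug 21.
Flight 1 lands earlier by 11 hours 35 minutes.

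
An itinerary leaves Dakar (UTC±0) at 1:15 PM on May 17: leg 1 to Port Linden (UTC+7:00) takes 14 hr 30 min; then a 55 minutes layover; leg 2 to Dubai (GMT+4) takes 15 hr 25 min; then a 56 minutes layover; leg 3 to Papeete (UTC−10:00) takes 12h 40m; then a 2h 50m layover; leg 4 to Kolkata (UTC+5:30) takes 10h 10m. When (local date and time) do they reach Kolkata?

Dakar is at UTC+0, so departure is already 1:15 PM UTC on May 17.
Add 14 hours and 30 minutes leg 1 → 3:45 AM UTC (May 18).
Add 55 minutes layover in Port Linden → 4:40 AM UTC.
Add 15 hours 25 minutes leg 2 → 8:05 PM UTC.
Add 56 minutes layover in Dubai → 9:01 PM UTC.
Add 12 hours and 40 minutes leg 3 → 9:41 AM UTC (May 19).
Add 2 hours and 50 minutes layover in Papeete → 12:31 PM UTC.
Add 10 hours 10 minutes leg 4 → 10:41 PM UTC.
Kolkata is UTC+5:30, so local arrival = 10:41 PM + 5:30 = 4:11 AM on May 20.

4:11 AM on May 20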